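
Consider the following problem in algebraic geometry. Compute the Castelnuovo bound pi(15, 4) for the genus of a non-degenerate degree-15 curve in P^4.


Castelnuovo's bound: write d - 1 = m(r-1) + epsilon with 0 <= epsilon < r-1.
d - 1 = 15 - 1 = 14
r - 1 = 4 - 1 = 3
14 = 4*3 + 2, so m = 4, epsilon = 2
pi(d, r) = m(m-1)(r-1)/2 + m*epsilon
= 4*3*3/2 + 4*2
= 36/2 + 8
= 18 + 8 = 26

26


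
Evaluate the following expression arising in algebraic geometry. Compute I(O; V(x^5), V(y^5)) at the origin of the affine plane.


The intersection multiplicity of V(x^a) and V(y^b) at the origin is:
I(O; V(x^5), V(y^5)) = dim_k(k[x,y]/(x^5, y^5))
A basis for k[x,y]/(x^5, y^5) is the set of monomials x^i * y^j
where 0 <= i < 5 and 0 <= j < 5.
The number of such monomials is 5 * 5 = 25

25


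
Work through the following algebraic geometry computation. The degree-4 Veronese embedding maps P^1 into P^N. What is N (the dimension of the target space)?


The Veronese embedding v_d: P^n -> P^N maps each point to all
degree-d monomials in n+1 homogeneous coordinates.
N = C(n+d, d) - 1
N = C(1+4, 4) - 1
N = C(5, 4) - 1
C(5, 4) = 5
N = 5 - 1 = 4

4


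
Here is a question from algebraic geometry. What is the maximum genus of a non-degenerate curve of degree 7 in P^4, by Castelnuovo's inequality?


Castelnuovo's bound: write d - 1 = m(r-1) + epsilon with 0 <= epsilon < r-1.
d - 1 = 7 - 1 = 6
r - 1 = 4 - 1 = 3
6 = 2*3 + 0, so m = 2, epsilon = 0
pi(d, r) = m(m-1)(r-1)/2 + m*epsilon
= 2*1*3/2 + 2*0
= 6/2 + 0
= 3 + 0 = 3

3


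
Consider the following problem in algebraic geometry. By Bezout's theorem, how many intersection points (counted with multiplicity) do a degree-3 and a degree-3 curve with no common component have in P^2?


Bezout's theorem states the intersection count equals the product of degrees.
Intersection count = 3 * 3 = 9

9


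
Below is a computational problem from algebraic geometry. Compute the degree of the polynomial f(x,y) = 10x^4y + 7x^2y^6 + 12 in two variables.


Examine each term for its total degree (sum of exponents).
  Term '10x^4y' has total degree 4+1 = 5.
  Term '7x^2y^6' has total degree 2+6 = 8.
  Term '12' has total degree 0+0 = 0.
The maximum total degree among all terms is 8.

8


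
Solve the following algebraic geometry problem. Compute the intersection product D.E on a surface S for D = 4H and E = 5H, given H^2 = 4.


Using bilinearity of the intersection pairing on a surface S:
(aH).(bH) = ab * (H.H)
We have H^2 = 4.
D.E = (4H).(5H) = 4*5*4
= 20*4
= 80

80


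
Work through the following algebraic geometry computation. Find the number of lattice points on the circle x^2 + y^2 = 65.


Systematically check integer values of x where x^2 <= 65.
For each valid x, check if 65 - x^2 is a perfect square.
x=1: 65 - 1 = 64, sqrt = 8 (valid)
x=4: 65 - 16 = 49, sqrt = 7 (valid)
x=7: 65 - 49 = 16, sqrt = 4 (valid)
x=8: 65 - 64 = 1, sqrt = 1 (valid)
Total integer solutions found: 16

16


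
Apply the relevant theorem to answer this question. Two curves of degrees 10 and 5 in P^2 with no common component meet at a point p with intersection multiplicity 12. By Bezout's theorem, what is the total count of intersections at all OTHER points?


By Bezout's theorem, the total intersection number is d1 * d2.
Total = 10 * 5 = 50
Intersection multiplicity at p = 12
Remaining intersections = 50 - 12 = 38

38


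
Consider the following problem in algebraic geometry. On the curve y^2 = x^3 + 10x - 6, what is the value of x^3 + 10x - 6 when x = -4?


Compute x^3 + 10x - 6 at x = -4:
x^3 = (-4)^3 = -64
10*x = 10*(-4) = -40
Sum: -64 - 40 - 6 = -110

-110


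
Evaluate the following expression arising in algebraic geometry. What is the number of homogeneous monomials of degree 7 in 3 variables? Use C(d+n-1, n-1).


The number of degree-7 monomials in 3 variables is C(d+n-1, n-1).
= C(7+3-1, 3-1) = C(9, 2)
= 36

36


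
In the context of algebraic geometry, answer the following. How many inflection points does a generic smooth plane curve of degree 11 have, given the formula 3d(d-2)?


For a general smooth plane curve C of degree d, the inflection points are
the intersection of C with its Hessian curve, which has degree 3(d-2).
By Bezout, the total intersection number is d * 3(d-2) = 11 * 27 = 297.
For a general curve every flex is ordinary, so each contributes
multiplicity 1 to C·Hess(C), and the number of distinct inflection
points is 3d(d-2).
Inflection points = 3*11*(11-2) = 3*11*9 = 297

297


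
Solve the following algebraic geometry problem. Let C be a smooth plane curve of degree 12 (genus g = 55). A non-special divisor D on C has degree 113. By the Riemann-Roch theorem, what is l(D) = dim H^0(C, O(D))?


First, compute the genus of a smooth plane curve of degree 12:
g = (d-1)(d-2)/2 = (12-1)(12-2)/2 = 55
For a non-special divisor D (i.e., h^1(D) = 0), Riemann-Roch gives:
l(D) = deg(D) - g + 1
Since deg(D) = 113 >= 2g - 1 = 109, D is non-special.
l(D) = 113 - 55 + 1 = 59

59


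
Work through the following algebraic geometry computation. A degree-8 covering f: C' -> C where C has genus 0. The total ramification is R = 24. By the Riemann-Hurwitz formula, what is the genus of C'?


Riemann-Hurwitz formula: 2g' - 2 = d(2g - 2) + R
Given: d = 8, g = 0, R = 24
2g' - 2 = 8*(2*0 - 2) + 24
2g' - 2 = 8*(-2) + 24
2g' - 2 = -16 + 24 = 8
2g' = 10
g' = 5

5


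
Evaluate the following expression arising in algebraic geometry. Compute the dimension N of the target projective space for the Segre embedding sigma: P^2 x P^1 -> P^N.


The Segre embedding maps P^m x P^n into P^N via
all products of coordinates from each factor.
N = (m+1)(n+1) - 1
N = (2+1)(1+1) - 1
N = 3*2 - 1
N = 6 - 1 = 5

5


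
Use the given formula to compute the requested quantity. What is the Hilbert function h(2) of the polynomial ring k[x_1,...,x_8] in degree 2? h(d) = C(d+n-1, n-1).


The Hilbert function for the polynomial ring in 8 variables is:
h(d) = C(d+n-1, n-1)
h(2) = C(2+8-1, 8-1) = C(9, 7)
= 9! / (7! * 2!)
= 36

36


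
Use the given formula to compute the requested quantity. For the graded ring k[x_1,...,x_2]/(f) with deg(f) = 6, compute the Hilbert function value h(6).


For R = k[x_1,...,x_n]/(f) with f homogeneous of degree e:
The Hilbert series is (1 - t^e)/(1 - t)^n.
So h(d) = C(d+n-1, n-1) - C(d-e+n-1, n-1) for d >= e.
With n=2, e=6, d=6:
C(6+2-1, 2-1) = C(7, 1) = 7
C(6-6+2-1, 2-1) = C(1, 1) = 1
h(6) = 7 - 1 = 6

6


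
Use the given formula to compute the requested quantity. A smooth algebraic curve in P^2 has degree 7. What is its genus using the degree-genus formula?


Using the genus formula for smooth plane curves:
g = (d-1)(d-2)/2
g = (7-1)(7-2)/2
g = 6*5/2
g = 30/2 = 15

15


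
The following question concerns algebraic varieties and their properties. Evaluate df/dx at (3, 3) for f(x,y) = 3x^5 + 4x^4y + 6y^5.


df/dx = 5*3*x^4 + 4*4*x^3*y
At (3,3): 5*3*3^4 + 4*4*3^3*3
= 1215 + 1296
= 2511

2511


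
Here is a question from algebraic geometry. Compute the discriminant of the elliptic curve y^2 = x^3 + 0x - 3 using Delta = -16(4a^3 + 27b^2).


Compute each component:
4a^3 = 4*0^3 = 4*0 = 0
27b^2 = 27*(-3)^2 = 27*9 = 243
4a^3 + 27b^2 = 0 + 243 = 243
Delta = -16*243 = -3888

-3888


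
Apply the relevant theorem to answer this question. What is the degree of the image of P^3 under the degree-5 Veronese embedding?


The Veronese variety v_5(P^3) has degree d^r.
d^r = 5^3 = 125

125


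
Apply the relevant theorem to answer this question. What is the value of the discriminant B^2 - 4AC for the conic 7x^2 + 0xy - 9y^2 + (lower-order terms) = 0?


The discriminant of a conic Ax^2 + Bxy + Cy^2 + ... = 0 is B^2 - 4AC.
B^2 = 0^2 = 0
4AC = 4*7*(-9) = -252
Discriminant = 0 + 252 = 252

252


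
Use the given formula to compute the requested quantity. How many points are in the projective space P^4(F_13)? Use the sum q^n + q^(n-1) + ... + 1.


P^4(F_13) has (q^(n+1) - 1)/(q - 1) points.
= 13^4 + 13^3 + 13^2 + 13^1 + 13^0
= 28561 + 2197 + 169 + 13 + 1
= 30941

30941


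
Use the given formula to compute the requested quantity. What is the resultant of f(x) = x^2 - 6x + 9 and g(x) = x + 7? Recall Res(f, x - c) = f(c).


For Res(f, x - c), we evaluate f at x = c.
f(-7) = (-7)^2 - 6*(-7) + 9
= 49 + 42 + 9
= 91 + 9 = 100
Res(f, g) = 100

100


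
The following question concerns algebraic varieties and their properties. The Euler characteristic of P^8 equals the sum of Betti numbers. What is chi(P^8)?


The complex projective space P^8 has one cell in each even real dimension 0, 2, ..., 16.
The cohomology groups are H^{2k}(P^8) = Z for k = 0,...,8, and 0 otherwise.
Euler characteristic = sum of Betti numbers = 1 per even-dimensional cohomology group.
chi(P^8) = 8 + 1 = 9

9


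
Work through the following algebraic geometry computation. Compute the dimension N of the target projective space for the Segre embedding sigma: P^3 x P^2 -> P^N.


The Segre embedding maps P^m x P^n into P^N via
all products of coordinates from each factor.
N = (m+1)(n+1) - 1
N = (3+1)(2+1) - 1
N = 4*3 - 1
N = 12 - 1 = 11

11


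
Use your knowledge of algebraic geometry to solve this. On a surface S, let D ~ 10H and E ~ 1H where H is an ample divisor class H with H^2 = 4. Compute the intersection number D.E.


Using bilinearity of the intersection pairing on a surface S:
(aH).(bH) = ab * (H.H)
We have H^2 = 4.
D.E = (10H).(1H) = 10*1*4
= 10*4
= 40

40


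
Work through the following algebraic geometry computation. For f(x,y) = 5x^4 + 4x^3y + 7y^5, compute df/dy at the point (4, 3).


df/dy = 4*x^3 + 5*7*y^4
At (4,3): 4*4^3 + 5*7*3^4
= 256 + 2835
= 3091

3091


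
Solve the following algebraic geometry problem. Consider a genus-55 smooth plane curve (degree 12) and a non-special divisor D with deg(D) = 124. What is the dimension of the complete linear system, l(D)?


First, compute the genus of a smooth plane curve of degree 12:
g = (d-1)(d-2)/2 = (12-1)(12-2)/2 = 55
For a non-special divisor D (i.e., h^1(D) = 0), Riemann-Roch gives:
l(D) = deg(D) - g + 1
Since deg(D) = 124 >= 2g - 1 = 109, D is non-special.
l(D) = 124 - 55 + 1 = 70

70


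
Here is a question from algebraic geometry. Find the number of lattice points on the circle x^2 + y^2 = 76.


Systematically check integer values of x where x^2 <= 76.
For each valid x, check if 76 - x^2 is a perfect square.
Total integer solutions found: 0

0


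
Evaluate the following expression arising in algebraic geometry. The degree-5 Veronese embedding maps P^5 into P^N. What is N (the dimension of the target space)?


The Veronese embedding v_d: P^n -> P^N maps each point to all
degree-d monomials in n+1 homogeneous coordinates.
N = C(n+d, d) - 1
N = C(5+5, 5) - 1
N = C(10, 5) - 1
C(10, 5) = 252
N = 252 - 1 = 251

251


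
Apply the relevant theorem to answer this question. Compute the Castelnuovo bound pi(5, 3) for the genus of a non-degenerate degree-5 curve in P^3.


Castelnuovo's bound: write d - 1 = m(r-1) + epsilon with 0 <= epsilon < r-1.
d - 1 = 5 - 1 = 4
r - 1 = 3 - 1 = 2
4 = 2*2 + 0, so m = 2, epsilon = 0
pi(d, r) = m(m-1)(r-1)/2 + m*epsilon
= 2*1*2/2 + 2*0
= 4/2 + 0
= 2 + 0 = 2

2


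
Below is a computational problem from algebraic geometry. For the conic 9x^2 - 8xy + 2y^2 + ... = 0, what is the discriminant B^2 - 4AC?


The discriminant of a conic Ax^2 + Bxy + Cy^2 + ... = 0 is B^2 - 4AC.
B^2 = (-8)^2 = 64
4AC = 4*9*2 = 72
Discriminant = 64 - 72 = -8

-8


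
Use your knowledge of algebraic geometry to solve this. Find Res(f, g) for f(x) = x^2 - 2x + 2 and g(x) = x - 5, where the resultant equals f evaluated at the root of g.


For Res(f, x - c), we evaluate f at x = c.
f(5) = 5^2 - 2*5 + 2
= 25 - 10 + 2
= 15 + 2 = 17
Res(f, g) = 17

17


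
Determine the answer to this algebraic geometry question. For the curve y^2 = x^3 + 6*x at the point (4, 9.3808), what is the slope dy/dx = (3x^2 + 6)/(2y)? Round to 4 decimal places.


Using implicit differentiation of y^2 = x^3 + 6*x:
2y * dy/dx = 3x^2 + 6
dy/dx = (3x^2 + 6)/(2y)
Numerator: 3*4^2 + 6 = 54
Denominator: 2*9.3808 = 18.7616
dy/dx = 54/18.7616 = 2.8782

2.8782


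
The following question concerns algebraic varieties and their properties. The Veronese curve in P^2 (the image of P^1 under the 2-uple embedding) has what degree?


The rational normal curve in P^2 is the image of P^1 under the 2-uple Veronese.
A general hyperplane in P^2 pulls back to a degree-2 form on P^1, which has 2 zeros,
so the curve meets a general hyperplane in 2 points. Degree = 2.

2


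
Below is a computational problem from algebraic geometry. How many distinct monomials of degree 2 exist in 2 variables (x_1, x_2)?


The number of degree-2 monomials in 2 variables is C(d+n-1, n-1).
= C(2+2-1, 2-1) = C(3, 1)
= 3

3


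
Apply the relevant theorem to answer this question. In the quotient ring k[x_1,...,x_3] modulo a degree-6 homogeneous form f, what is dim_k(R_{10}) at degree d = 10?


For R = k[x_1,...,x_n]/(f) with f homogeneous of degree e:
The Hilbert series is (1 - t^e)/(1 - t)^n.
So h(d) = C(d+n-1, n-1) - C(d-e+n-1, n-1) for d >= e.
With n=3, e=6, d=10:
C(10+3-1, 3-1) = C(12, 2) = 66
C(10-6+3-1, 3-1) = C(6, 2) = 15
h(10) = 66 - 15 = 51

51


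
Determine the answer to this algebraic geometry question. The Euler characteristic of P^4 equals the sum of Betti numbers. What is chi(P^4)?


The complex projective space P^4 has one cell in each even real dimension 0, 2, ..., 8.
The cohomology groups are H^{2k}(P^4) = Z for k = 0,...,4, and 0 otherwise.
Euler characteristic = sum of Betti numbers = 1 per even-dimensional cohomology group.
chi(P^4) = 4 + 1 = 5

5


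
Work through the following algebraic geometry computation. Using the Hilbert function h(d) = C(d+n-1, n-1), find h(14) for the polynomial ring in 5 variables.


The Hilbert function for the polynomial ring in 5 variables is:
h(d) = C(d+n-1, n-1)
h(14) = C(14+5-1, 5-1) = C(18, 4)
= 18! / (4! * 14!)
= 3060

3060


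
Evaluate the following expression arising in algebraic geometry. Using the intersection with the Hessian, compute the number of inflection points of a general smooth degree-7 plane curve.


For a general smooth plane curve C of degree d, the inflection points are
the intersection of C with its Hessian curve, which has degree 3(d-2).
By Bezout, the total intersection number is d * 3(d-2) = 7 * 15 = 105.
For a general curve every flex is ordinary, so each contributes
multiplicity 1 to C·Hess(C), and the number of distinct inflection
points is 3d(d-2).
Inflection points = 3*7*(7-2) = 3*7*5 = 105

105


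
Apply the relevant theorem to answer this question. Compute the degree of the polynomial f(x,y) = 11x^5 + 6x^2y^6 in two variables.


Examine each term for its total degree (sum of exponents).
  Term '11x^5' has total degree 5+0 = 5.
  Term '6x^2y^6' has total degree 2+6 = 8.
The maximum total degree among all terms is 8.

8


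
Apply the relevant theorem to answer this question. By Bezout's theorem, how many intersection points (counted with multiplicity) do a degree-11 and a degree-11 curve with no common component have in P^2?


Bezout's theorem states the intersection count equals the product of degrees.
Intersection count = 11 * 11 = 121

121


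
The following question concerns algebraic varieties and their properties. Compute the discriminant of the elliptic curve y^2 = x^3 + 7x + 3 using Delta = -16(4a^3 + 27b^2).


Compute each component:
4a^3 = 4*7^3 = 4*343 = 1372
27b^2 = 27*3^2 = 27*9 = 243
4a^3 + 27b^2 = 1372 + 243 = 1615
Delta = -16*1615 = -25840

-25840


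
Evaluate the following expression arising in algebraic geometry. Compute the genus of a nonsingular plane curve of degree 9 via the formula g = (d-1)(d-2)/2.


Using the genus formula for smooth plane curves:
g = (d-1)(d-2)/2
g = (9-1)(9-2)/2
g = 8*7/2
g = 56/2 = 28

28


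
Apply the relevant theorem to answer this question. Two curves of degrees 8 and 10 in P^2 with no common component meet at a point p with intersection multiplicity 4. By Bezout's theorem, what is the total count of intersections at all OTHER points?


By Bezout's theorem, the total intersection number is d1 * d2.
Total = 8 * 10 = 80
Intersection multiplicity at p = 4
Remaining intersections = 80 - 4 = 76

76


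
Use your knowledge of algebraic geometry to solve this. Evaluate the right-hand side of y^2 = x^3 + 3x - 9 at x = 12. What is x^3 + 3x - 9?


Compute x^3 + 3x - 9 at x = 12:
x^3 = 12^3 = 1728
3*x = 3*12 = 36
Sum: 1728 + 36 - 9 = 1755

1755


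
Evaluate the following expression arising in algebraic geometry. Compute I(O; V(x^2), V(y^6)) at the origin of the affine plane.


The intersection multiplicity of V(x^a) and V(y^b) at the origin is:
I(O; V(x^2), V(y^6)) = dim_k(k[x,y]/(x^2, y^6))
A basis for k[x,y]/(x^2, y^6) is the set of monomials x^i * y^j
where 0 <= i < 2 and 0 <= j < 6.
The number of such monomials is 2 * 6 = 12

12


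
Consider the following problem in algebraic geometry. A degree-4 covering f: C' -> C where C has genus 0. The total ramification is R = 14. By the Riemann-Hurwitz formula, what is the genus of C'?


Riemann-Hurwitz formula: 2g' - 2 = d(2g - 2) + R
Given: d = 4, g = 0, R = 14
2g' - 2 = 4*(2*0 - 2) + 14
2g' - 2 = 4*(-2) + 14
2g' - 2 = -8 + 14 = 6
2g' = 8
g' = 4

4


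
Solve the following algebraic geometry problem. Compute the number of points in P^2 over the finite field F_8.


P^2(F_8) has (q^(n+1) - 1)/(q - 1) points.
= 8^2 + 8^1 + 8^0
= 64 + 8 + 1
= 73

73


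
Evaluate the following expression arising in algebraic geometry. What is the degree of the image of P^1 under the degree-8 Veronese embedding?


The Veronese variety v_8(P^1) has degree d^r.
d^r = 8^1 = 8

8


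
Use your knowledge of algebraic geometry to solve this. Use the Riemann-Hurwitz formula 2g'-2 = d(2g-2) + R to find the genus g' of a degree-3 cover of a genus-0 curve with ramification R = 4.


Riemann-Hurwitz formula: 2g' - 2 = d(2g - 2) + R
Given: d = 3, g = 0, R = 4
2g' - 2 = 3*(2*0 - 2) + 4
2g' - 2 = 3*(-2) + 4
2g' - 2 = -6 + 4 = -2
2g' = 0
g' = 0

0


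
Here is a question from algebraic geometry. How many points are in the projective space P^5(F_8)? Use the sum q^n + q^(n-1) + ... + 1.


P^5(F_8) has (q^(n+1) - 1)/(q - 1) points.
= 8^5 + 8^4 + 8^3 + 8^2 + 8^1 + 8^0
= 32768 + 4096 + 512 + 64 + 8 + 1
= 37449

37449


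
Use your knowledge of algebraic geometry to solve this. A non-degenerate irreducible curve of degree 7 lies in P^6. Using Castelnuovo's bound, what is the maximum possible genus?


Castelnuovo's bound: write d - 1 = m(r-1) + epsilon with 0 <= epsilon < r-1.
d - 1 = 7 - 1 = 6
r - 1 = 6 - 1 = 5
6 = 1*5 + 1, so m = 1, epsilon = 1
pi(d, r) = m(m-1)(r-1)/2 + m*epsilon
= 1*0*5/2 + 1*1
= 0/2 + 1
= 0 + 1 = 1

1


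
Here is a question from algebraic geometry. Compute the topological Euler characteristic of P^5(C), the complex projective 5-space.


The complex projective space P^5 has one cell in each even real dimension 0, 2, ..., 10.
The cohomology groups are H^{2k}(P^5) = Z for k = 0,...,5, and 0 otherwise.
Euler characteristic = sum of Betti numbers = 1 per even-dimensional cohomology group.
chi(P^5) = 5 + 1 = 6

6


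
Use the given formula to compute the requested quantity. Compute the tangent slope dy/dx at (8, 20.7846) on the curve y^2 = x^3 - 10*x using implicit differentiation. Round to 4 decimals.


Using implicit differentiation of y^2 = x^3 - 10*x:
2y * dy/dx = 3x^2 - 10
dy/dx = (3x^2 - 10)/(2y)
Numerator: 3*8^2 - 10 = 182
Denominator: 2*20.7846 = 41.5692
dy/dx = 182/41.5692 = 4.3782

4.3782


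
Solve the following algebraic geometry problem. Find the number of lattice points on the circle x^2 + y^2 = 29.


Systematically check integer values of x where x^2 <= 29.
For each valid x, check if 29 - x^2 is a perfect square.
x=2: 29 - 4 = 25, sqrt = 5 (valid)
x=5: 29 - 25 = 4, sqrt = 2 (valid)
Total integer solutions found: 8

8


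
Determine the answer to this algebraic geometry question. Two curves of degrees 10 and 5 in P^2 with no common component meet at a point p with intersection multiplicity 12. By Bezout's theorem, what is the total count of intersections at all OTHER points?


By Bezout's theorem, the total intersection number is d1 * d2.
Total = 10 * 5 = 50
Intersection multiplicity at p = 12
Remaining intersections = 50 - 12 = 38

38


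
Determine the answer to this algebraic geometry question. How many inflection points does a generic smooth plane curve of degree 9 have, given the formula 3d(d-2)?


For a general smooth plane curve C of degree d, the inflection points are
the intersection of C with its Hessian curve, which has degree 3(d-2).
By Bezout, the total intersection number is d * 3(d-2) = 9 * 21 = 189.
For a general curve every flex is ordinary, so each contributes
multiplicity 1 to C·Hess(C), and the number of distinct inflection
points is 3d(d-2).
Inflection points = 3*9*(9-2) = 3*9*7 = 189

189


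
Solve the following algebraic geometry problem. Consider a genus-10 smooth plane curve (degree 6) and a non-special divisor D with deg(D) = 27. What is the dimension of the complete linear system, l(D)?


First, compute the genus of a smooth plane curve of degree 6:
g = (d-1)(d-2)/2 = (6-1)(6-2)/2 = 10
For a non-special divisor D (i.e., h^1(D) = 0), Riemann-Roch gives:
l(D) = deg(D) - g + 1
Since deg(D) = 27 >= 2g - 1 = 19, D is non-special.
l(D) = 27 - 10 + 1 = 18

18


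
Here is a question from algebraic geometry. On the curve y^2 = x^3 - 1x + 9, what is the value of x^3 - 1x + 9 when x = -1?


Compute x^3 - 1x + 9 at x = -1:
x^3 = (-1)^3 = -1
(-1)*x = (-1)*(-1) = 1
Sum: -1 + 1 + 9 = 9

9


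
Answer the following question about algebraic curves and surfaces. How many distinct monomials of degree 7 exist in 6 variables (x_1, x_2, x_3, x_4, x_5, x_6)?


The number of degree-7 monomials in 6 variables is C(d+n-1, n-1).
= C(7+6-1, 6-1) = C(12, 5)
= 792

792


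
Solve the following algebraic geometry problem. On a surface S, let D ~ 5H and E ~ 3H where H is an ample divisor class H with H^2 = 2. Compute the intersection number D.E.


Using bilinearity of the intersection pairing on a surface S:
(aH).(bH) = ab * (H.H)
We have H^2 = 2.
D.E = (5H).(3H) = 5*3*2
= 15*2
= 30

30


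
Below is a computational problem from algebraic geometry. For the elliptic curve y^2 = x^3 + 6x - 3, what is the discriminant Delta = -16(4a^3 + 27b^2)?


Compute each component:
4a^3 = 4*6^3 = 4*216 = 864
27b^2 = 27*(-3)^2 = 27*9 = 243
4a^3 + 27b^2 = 864 + 243 = 1107
Delta = -16*1107 = -17712

-17712


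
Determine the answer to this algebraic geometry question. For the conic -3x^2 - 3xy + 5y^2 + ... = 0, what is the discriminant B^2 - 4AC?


The discriminant of a conic Ax^2 + Bxy + Cy^2 + ... = 0 is B^2 - 4AC.
B^2 = (-3)^2 = 9
4AC = 4*(-3)*5 = -60
Discriminant = 9 + 60 = 69

69


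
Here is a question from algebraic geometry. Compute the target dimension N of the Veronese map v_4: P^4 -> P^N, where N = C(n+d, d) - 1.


The Veronese embedding v_d: P^n -> P^N maps each point to all
degree-d monomials in n+1 homogeneous coordinates.
N = C(n+d, d) - 1
N = C(4+4, 4) - 1
N = C(8, 4) - 1
C(8, 4) = 70
N = 70 - 1 = 69

69


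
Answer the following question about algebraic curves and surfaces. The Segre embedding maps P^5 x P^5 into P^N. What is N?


The Segre embedding maps P^m x P^n into P^N via
all products of coordinates from each factor.
N = (m+1)(n+1) - 1
N = (5+1)(5+1) - 1
N = 6*6 - 1
N = 36 - 1 = 35

35


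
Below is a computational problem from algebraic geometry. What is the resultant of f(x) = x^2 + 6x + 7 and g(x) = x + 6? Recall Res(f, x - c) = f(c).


For Res(f, x - c), we evaluate f at x = c.
f(-6) = (-6)^2 + 6*(-6) + 7
= 36 - 36 + 7
= 0 + 7 = 7
Res(f, g) = 7

7


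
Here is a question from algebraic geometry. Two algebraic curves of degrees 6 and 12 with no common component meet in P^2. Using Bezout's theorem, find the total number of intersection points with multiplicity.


Bezout's theorem states the intersection count equals the product of degrees.
Intersection count = 6 * 12 = 72

72


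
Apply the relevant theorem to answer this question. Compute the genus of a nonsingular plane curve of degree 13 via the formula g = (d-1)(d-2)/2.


Using the genus formula for smooth plane curves:
g = (d-1)(d-2)/2
g = (13-1)(13-2)/2
g = 12*11/2
g = 132/2 = 66

66


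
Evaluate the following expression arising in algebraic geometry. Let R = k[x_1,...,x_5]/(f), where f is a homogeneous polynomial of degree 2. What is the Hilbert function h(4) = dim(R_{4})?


For R = k[x_1,...,x_n]/(f) with f homogeneous of degree e:
The Hilbert series is (1 - t^e)/(1 - t)^n.
So h(d) = C(d+n-1, n-1) - C(d-e+n-1, n-1) for d >= e.
With n=5, e=2, d=4:
C(4+5-1, 5-1) = C(8, 4) = 70
C(4-2+5-1, 5-1) = C(6, 4) = 15
h(4) = 70 - 15 = 55

55


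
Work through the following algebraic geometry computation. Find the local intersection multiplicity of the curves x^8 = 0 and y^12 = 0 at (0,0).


The intersection multiplicity of V(x^a) and V(y^b) at the origin is:
I(O; V(x^8), V(y^12)) = dim_k(k[x,y]/(x^8, y^12))
A basis for k[x,y]/(x^8, y^12) is the set of monomials x^i * y^j
where 0 <= i < 8 and 0 <= j < 12.
The number of such monomials is 8 * 12 = 96

96


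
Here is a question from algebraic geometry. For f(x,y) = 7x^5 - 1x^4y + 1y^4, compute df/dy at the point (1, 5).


df/dy = (-1)*x^4 + 4*1*y^3
At (1,5): (-1)*1^4 + 4*1*5^3
= -1 + 500
= 499

499


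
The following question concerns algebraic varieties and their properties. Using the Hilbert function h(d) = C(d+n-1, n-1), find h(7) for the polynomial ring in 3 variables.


The Hilbert function for the polynomial ring in 3 variables is:
h(d) = C(d+n-1, n-1)
h(7) = C(7+3-1, 3-1) = C(9, 2)
= 9! / (2! * 7!)
= 36

36


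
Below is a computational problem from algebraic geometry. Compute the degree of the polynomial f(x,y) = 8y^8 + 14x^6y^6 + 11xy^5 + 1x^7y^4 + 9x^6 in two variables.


Examine each term for its total degree (sum of exponents).
  Term '8y^8' has total degree 0+8 = 8.
  Term '14x^6y^6' has total degree 6+6 = 12.
  Term '11xy^5' has total degree 1+5 = 6.
  Term '1x^7y^4' has total degree 7+4 = 11.
  Term '9x^6' has total degree 6+0 = 6.
The maximum total degree among all terms is 12.

12


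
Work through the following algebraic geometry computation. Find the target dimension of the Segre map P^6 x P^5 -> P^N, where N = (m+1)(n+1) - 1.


The Segre embedding maps P^m x P^n into P^N via
all products of coordinates from each factor.
N = (m+1)(n+1) - 1
N = (6+1)(5+1) - 1
N = 7*6 - 1
N = 42 - 1 = 41

41


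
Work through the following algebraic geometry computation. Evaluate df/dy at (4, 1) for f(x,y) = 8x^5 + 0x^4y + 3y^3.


df/dy = 0*x^4 + 3*3*y^2
At (4,1): 0*4^4 + 3*3*1^2
= 0 + 9
= 9

9


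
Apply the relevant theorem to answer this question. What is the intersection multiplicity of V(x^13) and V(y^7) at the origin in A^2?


The intersection multiplicity of V(x^a) and V(y^b) at the origin is:
I(O; V(x^13), V(y^7)) = dim_k(k[x,y]/(x^13, y^7))
A basis for k[x,y]/(x^13, y^7) is the set of monomials x^i * y^j
where 0 <= i < 13 and 0 <= j < 7.
The number of such monomials is 13 * 7 = 91

91


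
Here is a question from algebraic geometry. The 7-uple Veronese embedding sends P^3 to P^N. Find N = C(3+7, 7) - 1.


The Veronese embedding v_d: P^n -> P^N maps each point to all
degree-d monomials in n+1 homogeneous coordinates.
N = C(n+d, d) - 1
N = C(3+7, 7) - 1
N = C(10, 7) - 1
C(10, 7) = 120
N = 120 - 1 = 119

119


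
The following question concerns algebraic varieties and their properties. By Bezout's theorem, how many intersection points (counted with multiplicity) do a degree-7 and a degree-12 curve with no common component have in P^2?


Bezout's theorem states the intersection count equals the product of degrees.
Intersection count = 7 * 12 = 84

84


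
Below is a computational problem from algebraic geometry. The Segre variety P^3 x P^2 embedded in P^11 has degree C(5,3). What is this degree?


The degree of the Segre variety P^3 x P^2 is C(m+n, m).
= C(5, 3)
= 10

10


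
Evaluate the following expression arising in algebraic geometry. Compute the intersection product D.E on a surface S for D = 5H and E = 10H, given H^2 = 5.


Using bilinearity of the intersection pairing on a surface S:
(aH).(bH) = ab * (H.H)
We have H^2 = 5.
D.E = (5H).(10H) = 5*10*5
= 50*5
= 250

250


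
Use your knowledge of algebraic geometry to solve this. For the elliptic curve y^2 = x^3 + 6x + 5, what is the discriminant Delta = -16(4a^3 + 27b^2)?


Compute each component:
4a^3 = 4*6^3 = 4*216 = 864
27b^2 = 27*5^2 = 27*25 = 675
4a^3 + 27b^2 = 864 + 675 = 1539
Delta = -16*1539 = -24624

-24624


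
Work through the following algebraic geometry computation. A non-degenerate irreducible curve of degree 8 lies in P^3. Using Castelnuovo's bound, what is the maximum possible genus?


Castelnuovo's bound: write d - 1 = m(r-1) + epsilon with 0 <= epsilon < r-1.
d - 1 = 8 - 1 = 7
r - 1 = 3 - 1 = 2
7 = 3*2 + 1, so m = 3, epsilon = 1
pi(d, r) = m(m-1)(r-1)/2 + m*epsilon
= 3*2*2/2 + 3*1
= 12/2 + 3
= 6 + 3 = 9

9


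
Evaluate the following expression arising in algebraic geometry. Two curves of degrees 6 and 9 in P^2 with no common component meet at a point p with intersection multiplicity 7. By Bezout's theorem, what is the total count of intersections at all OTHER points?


By Bezout's theorem, the total intersection number is d1 * d2.
Total = 6 * 9 = 54
Intersection multiplicity at p = 7
Remaining intersections = 54 - 7 = 47

47


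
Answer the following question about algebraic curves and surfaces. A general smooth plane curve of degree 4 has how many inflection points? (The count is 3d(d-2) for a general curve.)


For a general smooth plane curve C of degree d, the inflection points are
the intersection of C with its Hessian curve, which has degree 3(d-2).
By Bezout, the total intersection number is d * 3(d-2) = 4 * 6 = 24.
For a general curve every flex is ordinary, so each contributes
multiplicity 1 to C·Hess(C), and the number of distinct inflection
points is 3d(d-2).
Inflection points = 3*4*(4-2) = 3*4*2 = 24

24


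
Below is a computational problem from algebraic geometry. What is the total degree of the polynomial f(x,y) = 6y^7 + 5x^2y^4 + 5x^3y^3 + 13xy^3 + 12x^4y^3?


Examine each term for its total degree (sum of exponents).
  Term '6y^7' has total degree 0+7 = 7.
  Term '5x^2y^4' has total degree 2+4 = 6.
  Term '5x^3y^3' has total degree 3+3 = 6.
  Term '13xy^3' has total degree 1+3 = 4.
  Term '12x^4y^3' has total degree 4+3 = 7.
The maximum total degree among all terms is 7.

7


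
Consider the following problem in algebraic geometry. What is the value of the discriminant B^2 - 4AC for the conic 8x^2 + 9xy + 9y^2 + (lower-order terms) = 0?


The discriminant of a conic Ax^2 + Bxy + Cy^2 + ... = 0 is B^2 - 4AC.
B^2 = 9^2 = 81
4AC = 4*8*9 = 288
Discriminant = 81 - 288 = -207

-207


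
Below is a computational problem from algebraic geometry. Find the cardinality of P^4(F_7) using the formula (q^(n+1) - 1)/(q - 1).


P^4(F_7) has (q^(n+1) - 1)/(q - 1) points.
= 7^4 + 7^3 + 7^2 + 7^1 + 7^0
= 2401 + 343 + 49 + 7 + 1
= 2801

2801


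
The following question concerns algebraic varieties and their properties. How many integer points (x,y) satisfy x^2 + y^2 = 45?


Systematically check integer values of x where x^2 <= 45.
For each valid x, check if 45 - x^2 is a perfect square.
x=3: 45 - 9 = 36, sqrt = 6 (valid)
x=6: 45 - 36 = 9, sqrt = 3 (valid)
Total integer solutions found: 8

8


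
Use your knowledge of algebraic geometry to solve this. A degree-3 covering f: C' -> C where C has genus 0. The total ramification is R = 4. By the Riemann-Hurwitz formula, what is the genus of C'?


Riemann-Hurwitz formula: 2g' - 2 = d(2g - 2) + R
Given: d = 3, g = 0, R = 4
2g' - 2 = 3*(2*0 - 2) + 4
2g' - 2 = 3*(-2) + 4
2g' - 2 = -6 + 4 = -2
2g' = 0
g' = 0

0


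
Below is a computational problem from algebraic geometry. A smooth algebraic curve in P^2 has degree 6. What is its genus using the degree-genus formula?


Using the genus formula for smooth plane curves:
g = (d-1)(d-2)/2
g = (6-1)(6-2)/2
g = 5*4/2
g = 20/2 = 10

10


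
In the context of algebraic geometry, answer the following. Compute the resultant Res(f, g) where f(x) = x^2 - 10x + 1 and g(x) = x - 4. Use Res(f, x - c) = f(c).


For Res(f, x - c), we evaluate f at x = c.
f(4) = 4^2 - 10*4 + 1
= 16 - 40 + 1
= -24 + 1 = -23
Res(f, g) = -23

-23


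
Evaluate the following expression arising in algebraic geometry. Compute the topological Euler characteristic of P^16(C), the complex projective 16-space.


The complex projective space P^16 has one cell in each even real dimension 0, 2, ..., 32.
The cohomology groups are H^{2k}(P^16) = Z for k = 0,...,16, and 0 otherwise.
Euler characteristic = sum of Betti numbers = 1 per even-dimensional cohomology group.
chi(P^16) = 16 + 1 = 17

17


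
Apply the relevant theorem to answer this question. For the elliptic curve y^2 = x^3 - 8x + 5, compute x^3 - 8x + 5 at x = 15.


Compute x^3 - 8x + 5 at x = 15:
x^3 = 15^3 = 3375
(-8)*x = (-8)*15 = -120
Sum: 3375 - 120 + 5 = 3260

3260


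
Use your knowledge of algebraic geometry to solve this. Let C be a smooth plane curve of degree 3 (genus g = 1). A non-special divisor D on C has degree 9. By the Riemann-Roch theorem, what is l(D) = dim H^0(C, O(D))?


First, compute the genus of a smooth plane curve of degree 3:
g = (d-1)(d-2)/2 = (3-1)(3-2)/2 = 1
For a non-special divisor D (i.e., h^1(D) = 0), Riemann-Roch gives:
l(D) = deg(D) - g + 1
Since deg(D) = 9 >= 2g - 1 = 1, D is non-special.
l(D) = 9 - 1 + 1 = 9

9


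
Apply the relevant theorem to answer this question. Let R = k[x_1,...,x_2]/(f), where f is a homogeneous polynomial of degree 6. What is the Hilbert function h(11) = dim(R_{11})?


For R = k[x_1,...,x_n]/(f) with f homogeneous of degree e:
The Hilbert series is (1 - t^e)/(1 - t)^n.
So h(d) = C(d+n-1, n-1) - C(d-e+n-1, n-1) for d >= e.
With n=2, e=6, d=11:
C(11+2-1, 2-1) = C(12, 1) = 12
C(11-6+2-1, 2-1) = C(6, 1) = 6
h(11) = 12 - 6 = 6

6


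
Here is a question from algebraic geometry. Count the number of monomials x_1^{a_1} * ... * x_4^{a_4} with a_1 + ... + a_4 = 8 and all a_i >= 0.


The number of degree-8 monomials in 4 variables is C(d+n-1, n-1).
= C(8+4-1, 4-1) = C(11, 3)
= 165

165


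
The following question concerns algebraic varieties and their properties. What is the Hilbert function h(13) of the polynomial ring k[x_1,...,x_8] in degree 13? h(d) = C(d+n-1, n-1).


The Hilbert function for the polynomial ring in 8 variables is:
h(d) = C(d+n-1, n-1)
h(13) = C(13+8-1, 8-1) = C(20, 7)
= 20! / (7! * 13!)
= 77520

77520


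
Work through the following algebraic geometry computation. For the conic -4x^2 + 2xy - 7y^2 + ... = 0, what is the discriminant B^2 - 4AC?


The discriminant of a conic Ax^2 + Bxy + Cy^2 + ... = 0 is B^2 - 4AC.
B^2 = 2^2 = 4
4AC = 4*(-4)*(-7) = 112
Discriminant = 4 - 112 = -108

-108


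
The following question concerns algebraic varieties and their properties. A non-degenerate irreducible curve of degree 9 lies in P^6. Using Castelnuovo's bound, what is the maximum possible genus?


Castelnuovo's bound: write d - 1 = m(r-1) + epsilon with 0 <= epsilon < r-1.
d - 1 = 9 - 1 = 8
r - 1 = 6 - 1 = 5
8 = 1*5 + 3, so m = 1, epsilon = 3
pi(d, r) = m(m-1)(r-1)/2 + m*epsilon
= 1*0*5/2 + 1*3
= 0/2 + 3
= 0 + 3 = 3

3


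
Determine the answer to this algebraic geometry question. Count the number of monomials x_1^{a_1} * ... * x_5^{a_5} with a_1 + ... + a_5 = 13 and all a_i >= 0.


The number of degree-13 monomials in 5 variables is C(d+n-1, n-1).
= C(13+5-1, 5-1) = C(17, 4)
= 2380

2380


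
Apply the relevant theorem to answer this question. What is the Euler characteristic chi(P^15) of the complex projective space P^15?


The complex projective space P^15 has one cell in each even real dimension 0, 2, ..., 30.
The cohomology groups are H^{2k}(P^15) = Z for k = 0,...,15, and 0 otherwise.
Euler characteristic = sum of Betti numbers = 1 per even-dimensional cohomology group.
chi(P^15) = 15 + 1 = 16

16


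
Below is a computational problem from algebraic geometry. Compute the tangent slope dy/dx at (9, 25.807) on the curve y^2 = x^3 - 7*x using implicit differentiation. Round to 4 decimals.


Using implicit differentiation of y^2 = x^3 - 7*x:
2y * dy/dx = 3x^2 - 7
dy/dx = (3x^2 - 7)/(2y)
Numerator: 3*9^2 - 7 = 236
Denominator: 2*25.807 = 51.614
dy/dx = 236/51.614 = 4.5724

4.5724


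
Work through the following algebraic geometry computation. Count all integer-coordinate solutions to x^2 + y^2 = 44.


Systematically check integer values of x where x^2 <= 44.
For each valid x, check if 44 - x^2 is a perfect square.
Total integer solutions found: 0

0


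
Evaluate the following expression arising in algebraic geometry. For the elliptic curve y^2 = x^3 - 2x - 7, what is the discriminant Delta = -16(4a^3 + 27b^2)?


Compute each component:
4a^3 = 4*(-2)^3 = 4*(-8) = -32
27b^2 = 27*(-7)^2 = 27*49 = 1323
4a^3 + 27b^2 = -32 + 1323 = 1291
Delta = -16*1291 = -20656

-20656


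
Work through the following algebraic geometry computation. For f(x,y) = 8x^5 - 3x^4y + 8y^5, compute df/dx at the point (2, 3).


df/dx = 5*8*x^4 + 4*(-3)*x^3*y
At (2,3): 5*8*2^4 + 4*(-3)*2^3*3
= 640 - 288
= 352

352


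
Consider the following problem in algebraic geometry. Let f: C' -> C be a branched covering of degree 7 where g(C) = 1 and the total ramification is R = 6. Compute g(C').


Riemann-Hurwitz formula: 2g' - 2 = d(2g - 2) + R
Given: d = 7, g = 1, R = 6
2g' - 2 = 7*(2*1 - 2) + 6
2g' - 2 = 7*0 + 6
2g' - 2 = 0 + 6 = 6
2g' = 8
g' = 4

4


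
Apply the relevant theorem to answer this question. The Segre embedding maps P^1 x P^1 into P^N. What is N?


The Segre embedding maps P^m x P^n into P^N via
all products of coordinates from each factor.
N = (m+1)(n+1) - 1
N = (1+1)(1+1) - 1
N = 2*2 - 1
N = 4 - 1 = 3

3


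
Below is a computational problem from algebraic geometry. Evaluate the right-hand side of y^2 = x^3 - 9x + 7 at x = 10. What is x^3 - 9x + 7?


Compute x^3 - 9x + 7 at x = 10:
x^3 = 10^3 = 1000
(-9)*x = (-9)*10 = -90
Sum: 1000 - 90 + 7 = 917

917


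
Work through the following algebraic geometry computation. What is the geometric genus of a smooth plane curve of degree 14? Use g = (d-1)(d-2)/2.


Using the genus formula for smooth plane curves:
g = (d-1)(d-2)/2
g = (14-1)(14-2)/2
g = 13*12/2
g = 156/2 = 78

78


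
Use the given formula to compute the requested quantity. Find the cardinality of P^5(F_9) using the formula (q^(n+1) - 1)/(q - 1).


P^5(F_9) has (q^(n+1) - 1)/(q - 1) points.
= 9^5 + 9^4 + 9^3 + 9^2 + 9^1 + 9^0
= 59049 + 6561 + 729 + 81 + 9 + 1
= 66430

66430


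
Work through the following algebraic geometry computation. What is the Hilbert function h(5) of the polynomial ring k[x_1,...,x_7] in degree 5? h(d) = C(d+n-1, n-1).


The Hilbert function for the polynomial ring in 7 variables is:
h(d) = C(d+n-1, n-1)
h(5) = C(5+7-1, 7-1) = C(11, 6)
= 11! / (6! * 5!)
= 462

462


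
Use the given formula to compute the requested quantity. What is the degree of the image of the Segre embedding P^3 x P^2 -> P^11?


The degree of the Segre variety P^3 x P^2 is C(m+n, m).
= C(5, 3)
= 10

10


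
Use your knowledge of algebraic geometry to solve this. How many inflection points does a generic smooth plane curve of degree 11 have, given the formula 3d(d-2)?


For a general smooth plane curve C of degree d, the inflection points are
the intersection of C with its Hessian curve, which has degree 3(d-2).
By Bezout, the total intersection number is d * 3(d-2) = 11 * 27 = 297.
For a general curve every flex is ordinary, so each contributes
multiplicity 1 to C·Hess(C), and the number of distinct inflection
points is 3d(d-2).
Inflection points = 3*11*(11-2) = 3*11*9 = 297

297
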